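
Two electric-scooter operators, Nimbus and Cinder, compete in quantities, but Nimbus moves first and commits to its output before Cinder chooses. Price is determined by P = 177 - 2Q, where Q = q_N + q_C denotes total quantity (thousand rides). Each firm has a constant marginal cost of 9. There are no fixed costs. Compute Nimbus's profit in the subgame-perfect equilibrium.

1764

Solve by backward induction. Given q_N, the follower Cinder maximises π_C = (177 - 2q_N - 2q_C)q_C - 9q_C.
Follower FOC: 168 - 2q_N - 4q_C = 0, so q_C(q_N) = (168 - 2q_N)/4.
Nimbus substitutes q_C(q_N) into its own profit: π_N = q_N(177 - 2q_N - (168 - 2q_N)/2) - 9q_N = (93 - q_N)q_N - 9q_N.
Leader FOC: 84 - 2q_N = 0, so q_N = 42.
Then q_C = (168 - 2·42)/4 = 21.
Price P = 177 - 2·63 = 51.
Nimbus's profit: (51 - 9)·42 = 1764.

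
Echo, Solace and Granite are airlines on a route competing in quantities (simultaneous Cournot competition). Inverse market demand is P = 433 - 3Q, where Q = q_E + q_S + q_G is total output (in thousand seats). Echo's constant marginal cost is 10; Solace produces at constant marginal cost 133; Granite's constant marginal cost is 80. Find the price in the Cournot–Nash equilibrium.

164

Echo's profit: π_E = (433 - 3Q)q_E - (10q_E). Setting ∂π_E/∂q_E = 0: 423 - 6q_E - 3(q_S + q_G) = 0.
Solace's first-order condition: 300 - 6q_S - 3(q_E + q_G) = 0.
Granite's profit: π_G = (433 - 3Q)q_G - (80q_G). Setting ∂π_G/∂q_G = 0: 353 - 6q_G - 3(q_E + q_S) = 0.
Adding the 3 conditions: 1076 − 6Q − 6Q = 0, i.e. Q = 269/3.
Back-substituting: q_E = (423 − 269)/3 = 154/3, q_S = (300 − 269)/3 = 31/3, q_G = (353 − 269)/3 = 28.
Total output Q = 269/3, so price P = 433 - 3·(269/3) = 164.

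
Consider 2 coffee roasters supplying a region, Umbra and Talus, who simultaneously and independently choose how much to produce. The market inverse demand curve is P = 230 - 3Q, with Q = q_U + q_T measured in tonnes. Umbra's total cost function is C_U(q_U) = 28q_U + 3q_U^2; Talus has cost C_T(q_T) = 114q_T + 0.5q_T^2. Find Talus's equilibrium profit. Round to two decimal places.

384.41

Umbra's profit: π_U = (230 - 3Q)q_U - (28q_U + 3q_U²). Setting ∂π_U/∂q_U = 0: 202 - 12q_U - 3(q_T) = 0.
Talus's profit: π_T = (230 - 3Q)q_T - (114q_T + (1/2)q_T²). Setting ∂π_T/∂q_T = 0: 116 - 7q_T - 3(q_U) = 0.
Rearranging gives the reaction functions q_U = (202 - 3q_T)/12 and q_T = (116 - 3q_U)/7.
Solving the pair: q_U = 1066/75, q_T = 262/25.
Price P = 230 - 3·(1852/75) = 155.9200.
Talus's profit: 155.9200·(262/25) - 114·(262/25) - (1/2)(262/25)² = 384.4064.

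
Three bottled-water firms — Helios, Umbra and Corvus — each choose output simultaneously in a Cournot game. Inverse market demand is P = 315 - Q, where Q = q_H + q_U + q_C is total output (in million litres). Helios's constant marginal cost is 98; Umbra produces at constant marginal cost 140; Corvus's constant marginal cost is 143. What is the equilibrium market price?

174

Helios's profit: π_H = (315 - Q)q_H - (98q_H). Setting ∂π_H/∂q_H = 0: 217 - 2q_H - (q_U + q_C) = 0.
Umbra's first-order condition: 175 - 2q_U - (q_H + q_C) = 0.
Corvus's profit: π_C = (315 - Q)q_C - (143q_C). Setting ∂π_C/∂q_C = 0: 172 - 2q_C - (q_H + q_U) = 0.
Summing all 3 equations gives 564 − 4Q = 0, hence Q = 141.
Back-substituting: q_H = (217 − 141) = 76, q_U = (175 − 141) = 34, q_C = (172 − 141) = 31.
Total output Q = 141, so price P = 315 - 141 = 174.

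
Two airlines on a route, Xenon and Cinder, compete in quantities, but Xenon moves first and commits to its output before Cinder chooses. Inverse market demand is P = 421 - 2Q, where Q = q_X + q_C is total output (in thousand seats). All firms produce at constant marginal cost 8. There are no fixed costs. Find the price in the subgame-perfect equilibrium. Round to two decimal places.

111.25

Solve by backward induction. Given q_X, the follower Cinder maximises π_C = (421 - 2q_X - 2q_C)q_C - 8q_C.
Follower FOC: 413 - 2q_X - 4q_C = 0, so q_C(q_X) = (413 - 2q_X)/4.
The leader anticipates this reaction. Substituting into P = 421 - 2Q gives P = 429/2 - q_X, so π_X = (429/2 - q_X)q_X - 8q_X.
Maximising: ∂π_X/∂q_X = 413/2 - 2q_X = 0, giving q_X = 413/4.
Then q_C = (413 - 2·(413/4))/4 = 413/8.
Total output Q = 1239/8, so price P = 421 - 2·(1239/8) = 445/4.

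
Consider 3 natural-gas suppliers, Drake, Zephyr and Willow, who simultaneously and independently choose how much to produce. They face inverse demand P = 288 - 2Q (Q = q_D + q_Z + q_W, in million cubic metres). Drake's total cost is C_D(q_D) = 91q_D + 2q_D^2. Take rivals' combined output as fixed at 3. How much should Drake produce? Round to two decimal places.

23.88

With rivals' combined output fixed at 3, Drake's profit is π_D = (288 - 2·3 - 2q_D)q_D - (91q_D + 2q_D²) = (282 - 2q_D)q_D - (91q_D + 2q_D²).
∂π_D/∂q_D = 191 - 8q_D = 0, so q_D = 191/8.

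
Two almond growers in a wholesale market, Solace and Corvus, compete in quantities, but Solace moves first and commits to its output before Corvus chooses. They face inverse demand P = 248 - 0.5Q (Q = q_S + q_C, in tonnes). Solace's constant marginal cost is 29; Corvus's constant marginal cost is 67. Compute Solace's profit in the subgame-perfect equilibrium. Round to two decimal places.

16512.25

The follower Corvus best-responds to any q_S: π_C = (248 - 0.5Q)q_C - 67q_C.
Setting the follower's marginal profit to zero, 181 - (1/2)q_S - q_C = 0, i.e. q_C = (181 - (1/2)q_S).
Solace substitutes q_C(q_S) into its own profit: π_S = q_S(248 - (1/2)q_S - (181 - (1/2)q_S)/2) - 29q_S = (315/2 - (1/4)q_S)q_S - 29q_S.
Leader FOC: 257/2 - (1/2)q_S = 0, so q_S = 257.
Then q_C = (181 - (1/2)·257) = 105/2.
Price P = 248 - (1/2)·(619/2) = 373/4.
Solace's profit: (373/4 - 29)·257 = 16512.2500.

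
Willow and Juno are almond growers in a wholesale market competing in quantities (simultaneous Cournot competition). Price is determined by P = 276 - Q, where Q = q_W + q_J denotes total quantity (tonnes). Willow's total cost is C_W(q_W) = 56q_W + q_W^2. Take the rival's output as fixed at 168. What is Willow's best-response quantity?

With the rival's output fixed at 168, Willow's profit is π_W = (276 - 168 - q_W)q_W - (56q_W + q_W²) = (108 - q_W)q_W - (56q_W + q_W²).
∂π_W/∂q_W = 52 - 4q_W = 0, so q_W = 13.

13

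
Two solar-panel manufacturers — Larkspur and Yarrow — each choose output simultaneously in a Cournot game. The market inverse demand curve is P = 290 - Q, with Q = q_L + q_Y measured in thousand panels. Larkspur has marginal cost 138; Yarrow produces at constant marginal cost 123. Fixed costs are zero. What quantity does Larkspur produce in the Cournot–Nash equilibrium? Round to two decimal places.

45.67

Larkspur's profit: π_L = (290 - Q)q_L - (138q_L). Setting ∂π_L/∂q_L = 0: 152 - 2q_L - (q_Y) = 0.
Yarrow's profit: π_Y = (290 - Q)q_Y - (123q_Y). Setting ∂π_Y/∂q_Y = 0: 167 - 2q_Y - (q_L) = 0.
So q_L = (152 - q_Y)/2 and q_Y = (167 - q_L)/2.
Solving the pair: q_L = 137/3, q_Y = 182/3.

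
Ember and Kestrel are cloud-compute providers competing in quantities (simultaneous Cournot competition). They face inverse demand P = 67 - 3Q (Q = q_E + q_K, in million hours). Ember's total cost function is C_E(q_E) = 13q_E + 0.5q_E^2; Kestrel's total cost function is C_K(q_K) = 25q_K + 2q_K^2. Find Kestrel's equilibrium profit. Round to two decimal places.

Ember's profit: π_E = (67 - 3Q)q_E - (13q_E + (1/2)q_E²). Setting ∂π_E/∂q_E = 0: 54 - 7q_E - 3(q_K) = 0.
Kestrel's first-order condition: 42 - 10q_K - 3(q_E) = 0.
Best responses: q_E = (54 - 3q_K)/7, q_K = (42 - 3q_E)/10.
Substituting one into the other gives q_E = 414/61 and q_K = 132/61.
Price P = 67 - 3·(546/61) = 40.1475.
Kestrel's profit: 40.1475·(132/61) - 25·(132/61) - 2(132/61)² = 23.4131.

23.41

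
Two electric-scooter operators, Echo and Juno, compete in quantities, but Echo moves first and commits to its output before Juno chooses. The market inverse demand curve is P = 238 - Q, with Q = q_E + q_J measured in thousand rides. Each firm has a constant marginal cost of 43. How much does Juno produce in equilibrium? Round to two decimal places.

48.75

Solve by backward induction. Given q_E, the follower Juno maximises π_J = (238 - q_E - q_J)q_J - 43q_J.
∂π_J/∂q_J = 195 - q_E - 2q_J = 0 gives the reaction function q_J = (195 - q_E)/2.
The leader anticipates this reaction. Substituting into P = 238 - Q gives P = 281/2 - (1/2)q_E, so π_E = (281/2 - (1/2)q_E)q_E - 43q_E.
The leader's first-order condition 195/2 - q_E = 0 yields q_E = 195/2.
Then q_J = (195 - 195/2)/2 = 195/4.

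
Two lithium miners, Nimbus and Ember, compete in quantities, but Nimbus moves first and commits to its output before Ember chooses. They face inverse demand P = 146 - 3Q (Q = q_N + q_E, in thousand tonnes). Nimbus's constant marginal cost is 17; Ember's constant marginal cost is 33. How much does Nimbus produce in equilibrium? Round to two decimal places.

Solve by backward induction. Given q_N, the follower Ember maximises π_E = (146 - 3q_N - 3q_E)q_E - 33q_E.
∂π_E/∂q_E = 113 - 3q_N - 6q_E = 0 gives the reaction function q_E = (113 - 3q_N)/6.
The leader anticipates this reaction. Substituting into P = 146 - 3Q gives P = 179/2 - (3/2)q_N, so π_N = (179/2 - (3/2)q_N)q_N - 17q_N.
Maximising: ∂π_N/∂q_N = 145/2 - 3q_N = 0, giving q_N = 145/6.
Then q_E = (113 - 3·(145/6))/6 = 27/4.

24.17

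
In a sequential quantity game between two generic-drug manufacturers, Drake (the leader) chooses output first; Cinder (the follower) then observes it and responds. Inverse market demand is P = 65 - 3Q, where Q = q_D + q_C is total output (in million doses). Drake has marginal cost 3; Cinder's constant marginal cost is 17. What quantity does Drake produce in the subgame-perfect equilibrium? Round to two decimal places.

Solve by backward induction. Given q_D, the follower Cinder maximises π_C = (65 - 3q_D - 3q_C)q_C - 17q_C.
∂π_C/∂q_C = 48 - 3q_D - 6q_C = 0 gives the reaction function q_C = (48 - 3q_D)/6.
Drake substitutes q_C(q_D) into its own profit: π_D = q_D(65 - 3q_D - (48 - 3q_D)/2) - 3q_D = (41 - (3/2)q_D)q_D - 3q_D.
The leader's first-order condition 38 - 3q_D = 0 yields q_D = 38/3.
Then q_C = (48 - 3·(38/3))/6 = 5/3.

12.67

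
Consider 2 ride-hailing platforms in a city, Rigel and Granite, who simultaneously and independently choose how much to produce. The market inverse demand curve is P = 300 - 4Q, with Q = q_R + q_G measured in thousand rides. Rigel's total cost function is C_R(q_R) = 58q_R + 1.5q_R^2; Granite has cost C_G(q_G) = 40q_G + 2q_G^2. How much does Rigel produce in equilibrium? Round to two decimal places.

Rigel's profit: π_R = (300 - 4Q)q_R - (58q_R + (3/2)q_R²). Setting ∂π_R/∂q_R = 0: 242 - 11q_R - 4(q_G) = 0.
Granite's profit: π_G = (300 - 4Q)q_G - (40q_G + 2q_G²). Setting ∂π_G/∂q_G = 0: 260 - 12q_G - 4(q_R) = 0.
Best responses: q_R = (242 - 4q_G)/11, q_G = (260 - 4q_R)/12.
Solving the pair: q_R = 466/29, q_G = 473/29.

16.07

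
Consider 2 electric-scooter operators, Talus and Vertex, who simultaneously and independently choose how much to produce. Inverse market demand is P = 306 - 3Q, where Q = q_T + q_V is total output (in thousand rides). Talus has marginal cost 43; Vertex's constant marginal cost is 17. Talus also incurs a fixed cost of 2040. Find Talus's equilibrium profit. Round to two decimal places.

Talus's profit: π_T = (306 - 3Q)q_T - (43q_T). Setting ∂π_T/∂q_T = 0: 263 - 6q_T - 3(q_V) = 0.
Vertex's first-order condition: 289 - 6q_V - 3(q_T) = 0.
Rearranging gives the reaction functions q_T = (263 - 3q_V)/6 and q_V = (289 - 3q_T)/6.
Solving the pair: q_T = 79/3, q_V = 35.
Price P = 306 - 3·(184/3) = 122.
Talus's profit: (122 - 43)·(79/3) - 2040 = 121/3.

40.33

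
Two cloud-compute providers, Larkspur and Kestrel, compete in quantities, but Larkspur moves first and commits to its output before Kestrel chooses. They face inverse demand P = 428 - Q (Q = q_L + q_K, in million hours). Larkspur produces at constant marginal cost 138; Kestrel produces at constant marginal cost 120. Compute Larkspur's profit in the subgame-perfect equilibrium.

9248

Solve by backward induction. Given q_L, the follower Kestrel maximises π_K = (428 - q_L - q_K)q_K - 120q_K.
Setting the follower's marginal profit to zero, 308 - q_L - 2q_K = 0, i.e. q_K = (308 - q_L)/2.
The leader anticipates this reaction. Substituting into P = 428 - Q gives P = 274 - (1/2)q_L, so π_L = (274 - (1/2)q_L)q_L - 138q_L.
Maximising: ∂π_L/∂q_L = 136 - q_L = 0, giving q_L = 136.
Then q_K = (308 - 136)/2 = 86.
Price P = 428 - 222 = 206.
Larkspur's profit: (206 - 138)·136 = 9248.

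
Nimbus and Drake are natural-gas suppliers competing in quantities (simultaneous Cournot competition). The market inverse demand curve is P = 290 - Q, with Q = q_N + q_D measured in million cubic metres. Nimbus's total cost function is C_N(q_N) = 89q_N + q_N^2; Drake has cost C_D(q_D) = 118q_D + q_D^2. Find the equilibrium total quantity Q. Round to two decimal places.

74.60

Nimbus's profit: π_N = (290 - Q)q_N - (89q_N + q_N²). Setting ∂π_N/∂q_N = 0: 201 - 4q_N - (q_D) = 0.
Drake's profit: π_D = (290 - Q)q_D - (118q_D + q_D²). Setting ∂π_D/∂q_D = 0: 172 - 4q_D - (q_N) = 0.
Rearranging gives the reaction functions q_N = (201 - q_D)/4 and q_D = (172 - q_N)/4.
Substituting one into the other gives q_N = 632/15 and q_D = 487/15.
Total output Q = 632/15 + 487/15 = 373/5.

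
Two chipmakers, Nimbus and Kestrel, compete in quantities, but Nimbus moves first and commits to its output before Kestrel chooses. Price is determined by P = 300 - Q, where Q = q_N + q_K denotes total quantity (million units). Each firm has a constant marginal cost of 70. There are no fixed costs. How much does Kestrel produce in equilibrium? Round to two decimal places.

Solve by backward induction. Given q_N, the follower Kestrel maximises π_K = (300 - q_N - q_K)q_K - 70q_K.
Follower FOC: 230 - q_N - 2q_K = 0, so q_K(q_N) = (230 - q_N)/2.
The leader anticipates this reaction. Substituting into P = 300 - Q gives P = 185 - (1/2)q_N, so π_N = (185 - (1/2)q_N)q_N - 70q_N.
The leader's first-order condition 115 - q_N = 0 yields q_N = 115.
Then q_K = (230 - 115)/2 = 115/2.

57.50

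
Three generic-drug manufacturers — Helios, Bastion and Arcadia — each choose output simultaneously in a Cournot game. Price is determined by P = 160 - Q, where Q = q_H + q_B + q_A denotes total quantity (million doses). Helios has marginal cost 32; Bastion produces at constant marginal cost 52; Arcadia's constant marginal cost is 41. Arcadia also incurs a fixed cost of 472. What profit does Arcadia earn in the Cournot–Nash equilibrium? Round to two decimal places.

Helios's profit: π_H = (160 - Q)q_H - (32q_H). Setting ∂π_H/∂q_H = 0: 128 - 2q_H - (q_B + q_A) = 0.
Bastion's first-order condition: 108 - 2q_B - (q_H + q_A) = 0.
Arcadia's first-order condition: 119 - 2q_A - (q_H + q_B) = 0.
Adding the 3 first-order conditions: 355 − 4Q = 0, so Q = 355/4.
Back-substituting: q_H = (128 − 355/4) = 157/4, q_B = (108 − 355/4) = 77/4, q_A = (119 − 355/4) = 121/4.
Price P = 160 - 355/4 = 285/4.
Arcadia's profit: (285/4 - 41)·(121/4) - 472 = 443.0625.

443.06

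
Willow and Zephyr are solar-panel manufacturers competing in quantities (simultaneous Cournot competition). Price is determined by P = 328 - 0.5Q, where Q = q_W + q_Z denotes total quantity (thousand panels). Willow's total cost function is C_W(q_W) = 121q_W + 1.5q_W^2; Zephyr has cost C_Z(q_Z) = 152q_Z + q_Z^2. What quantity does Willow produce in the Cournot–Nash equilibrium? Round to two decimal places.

Willow's profit: π_W = (328 - 0.5Q)q_W - (121q_W + (3/2)q_W²). Setting ∂π_W/∂q_W = 0: 207 - 4q_W - (1/2)(q_Z) = 0.
Zephyr's profit: π_Z = (328 - 0.5Q)q_Z - (152q_Z + q_Z²). Setting ∂π_Z/∂q_Z = 0: 176 - 3q_Z - (1/2)(q_W) = 0.
Best responses: q_W = (207 - (1/2)q_Z)/4, q_Z = (176 - (1/2)q_W)/3.
Substituting one into the other gives q_W = 45.3617 and q_Z = 51.1064.

45.36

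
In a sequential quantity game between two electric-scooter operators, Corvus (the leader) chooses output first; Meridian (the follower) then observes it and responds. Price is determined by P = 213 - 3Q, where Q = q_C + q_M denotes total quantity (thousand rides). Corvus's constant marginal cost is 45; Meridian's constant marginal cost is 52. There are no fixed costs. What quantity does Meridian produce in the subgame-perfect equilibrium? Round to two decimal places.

Solve by backward induction. Given q_C, the follower Meridian maximises π_M = (213 - 3q_C - 3q_M)q_M - 52q_M.
Follower FOC: 161 - 3q_C - 6q_M = 0, so q_M(q_C) = (161 - 3q_C)/6.
Corvus substitutes q_M(q_C) into its own profit: π_C = q_C(213 - 3q_C - (161 - 3q_C)/2) - 45q_C = (265/2 - (3/2)q_C)q_C - 45q_C.
Leader FOC: 175/2 - 3q_C = 0, so q_C = 175/6.
Then q_M = (161 - 3·(175/6))/6 = 49/4.

12.25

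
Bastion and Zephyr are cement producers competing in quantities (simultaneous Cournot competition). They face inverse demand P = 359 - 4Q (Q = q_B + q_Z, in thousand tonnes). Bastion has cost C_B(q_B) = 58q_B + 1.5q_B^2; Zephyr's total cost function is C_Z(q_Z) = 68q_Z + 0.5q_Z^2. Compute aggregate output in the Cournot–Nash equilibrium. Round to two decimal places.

42.67

Bastion's profit: π_B = (359 - 4Q)q_B - (58q_B + (3/2)q_B²). Setting ∂π_B/∂q_B = 0: 301 - 11q_B - 4(q_Z) = 0.
Zephyr's first-order condition: 291 - 9q_Z - 4(q_B) = 0.
So q_B = (301 - 4q_Z)/11 and q_Z = (291 - 4q_B)/9.
Substituting one into the other gives q_B = 1545/83 and q_Z = 1997/83.
Total output Q = 1545/83 + 1997/83 = 42.6747.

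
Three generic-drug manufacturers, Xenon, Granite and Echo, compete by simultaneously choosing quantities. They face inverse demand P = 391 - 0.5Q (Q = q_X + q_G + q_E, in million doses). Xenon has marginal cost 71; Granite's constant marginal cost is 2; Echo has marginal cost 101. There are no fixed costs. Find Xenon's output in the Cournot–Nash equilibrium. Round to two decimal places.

140.50

Xenon's profit: π_X = (391 - 0.5Q)q_X - (71q_X). Setting ∂π_X/∂q_X = 0: 320 - q_X - (1/2)(q_G + q_E) = 0.
Granite's first-order condition: 389 - q_G - (1/2)(q_X + q_E) = 0.
Echo's first-order condition: 290 - q_E - (1/2)(q_X + q_G) = 0.
Adding the 3 first-order conditions: 999 − 2Q = 0, so Q = 999/2.
Back-substituting: q_X = (320 − 999/4)/(1/2) = 281/2, q_G = (389 − 999/4)/(1/2) = 557/2, q_E = (290 − 999/4)/(1/2) = 161/2.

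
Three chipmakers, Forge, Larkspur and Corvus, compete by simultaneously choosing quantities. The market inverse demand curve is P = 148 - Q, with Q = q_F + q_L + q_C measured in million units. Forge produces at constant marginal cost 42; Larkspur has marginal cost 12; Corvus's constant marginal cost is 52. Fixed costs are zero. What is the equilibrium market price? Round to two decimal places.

Forge's profit: π_F = (148 - Q)q_F - (42q_F). Setting ∂π_F/∂q_F = 0: 106 - 2q_F - (q_L + q_C) = 0.
Larkspur's profit: π_L = (148 - Q)q_L - (12q_L). Setting ∂π_L/∂q_L = 0: 136 - 2q_L - (q_F + q_C) = 0.
Corvus's first-order condition: 96 - 2q_C - (q_F + q_L) = 0.
Adding the 3 first-order conditions: 338 − 4Q = 0, so Q = 169/2.
Back-substituting: q_F = (106 − 169/2) = 43/2, q_L = (136 − 169/2) = 103/2, q_C = (96 − 169/2) = 23/2.
Total output Q = 169/2, so price P = 148 - 169/2 = 127/2.

63.50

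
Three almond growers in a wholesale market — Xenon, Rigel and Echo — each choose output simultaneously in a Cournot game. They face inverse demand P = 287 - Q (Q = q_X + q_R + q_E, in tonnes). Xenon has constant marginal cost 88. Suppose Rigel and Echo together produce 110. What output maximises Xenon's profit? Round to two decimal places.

With rivals' combined output fixed at 110, Xenon's profit is π_X = (287 - 110 - q_X)q_X - (88q_X) = (177 - q_X)q_X - (88q_X).
∂π_X/∂q_X = 89 - 2q_X = 0, so q_X = 89/2.

44.50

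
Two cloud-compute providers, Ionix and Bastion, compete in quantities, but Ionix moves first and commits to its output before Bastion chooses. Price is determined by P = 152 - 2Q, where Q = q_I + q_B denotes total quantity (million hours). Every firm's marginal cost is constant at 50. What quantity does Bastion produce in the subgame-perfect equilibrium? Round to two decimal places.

Solve by backward induction. Given q_I, the follower Bastion maximises π_B = (152 - 2q_I - 2q_B)q_B - 50q_B.
∂π_B/∂q_B = 102 - 2q_I - 4q_B = 0 gives the reaction function q_B = (102 - 2q_I)/4.
The leader anticipates this reaction. Substituting into P = 152 - 2Q gives P = 101 - q_I, so π_I = (101 - q_I)q_I - 50q_I.
Maximising: ∂π_I/∂q_I = 51 - 2q_I = 0, giving q_I = 51/2.
Then q_B = (102 - 2·(51/2))/4 = 51/4.

12.75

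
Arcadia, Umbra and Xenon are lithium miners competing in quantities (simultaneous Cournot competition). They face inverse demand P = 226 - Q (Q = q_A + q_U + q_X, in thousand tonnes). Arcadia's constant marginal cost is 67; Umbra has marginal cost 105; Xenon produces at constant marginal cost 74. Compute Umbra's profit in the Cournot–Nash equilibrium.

Arcadia's profit: π_A = (226 - Q)q_A - (67q_A). Setting ∂π_A/∂q_A = 0: 159 - 2q_A - (q_U + q_X) = 0.
Umbra's profit: π_U = (226 - Q)q_U - (105q_U). Setting ∂π_U/∂q_U = 0: 121 - 2q_U - (q_A + q_X) = 0.
Xenon's profit: π_X = (226 - Q)q_X - (74q_X). Setting ∂π_X/∂q_X = 0: 152 - 2q_X - (q_A + q_U) = 0.
Summing all 3 equations gives 432 − 4Q = 0, hence Q = 108.
Back-substituting: q_A = (159 − 108) = 51, q_U = (121 − 108) = 13, q_X = (152 − 108) = 44.
Price P = 226 - 108 = 118.
Umbra's profit: (118 - 105)·13 = 169.

169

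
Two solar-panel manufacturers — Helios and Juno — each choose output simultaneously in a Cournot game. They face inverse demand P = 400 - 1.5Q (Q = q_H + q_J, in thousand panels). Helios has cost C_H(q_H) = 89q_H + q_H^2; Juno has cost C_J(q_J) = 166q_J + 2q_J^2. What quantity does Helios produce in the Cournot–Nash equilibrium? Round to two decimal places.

55.76

Helios's profit: π_H = (400 - 1.5Q)q_H - (89q_H + q_H²). Setting ∂π_H/∂q_H = 0: 311 - 5q_H - (3/2)(q_J) = 0.
Juno's first-order condition: 234 - 7q_J - (3/2)(q_H) = 0.
Best responses: q_H = (311 - (3/2)q_J)/5, q_J = (234 - (3/2)q_H)/7.
Substituting one into the other gives q_H = 55.7557 and q_J = 21.4809.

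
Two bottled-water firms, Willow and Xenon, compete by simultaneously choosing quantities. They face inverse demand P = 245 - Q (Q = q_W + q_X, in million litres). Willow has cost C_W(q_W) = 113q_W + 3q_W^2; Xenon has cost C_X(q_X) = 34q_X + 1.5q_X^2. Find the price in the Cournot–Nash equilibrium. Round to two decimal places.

193.59

Willow's profit: π_W = (245 - Q)q_W - (113q_W + 3q_W²). Setting ∂π_W/∂q_W = 0: 132 - 8q_W - (q_X) = 0.
Xenon's profit: π_X = (245 - Q)q_X - (34q_X + (3/2)q_X²). Setting ∂π_X/∂q_X = 0: 211 - 5q_X - (q_W) = 0.
So q_W = (132 - q_X)/8 and q_X = (211 - q_W)/5.
Solving the pair: q_W = 449/39, q_X = 1556/39.
Total output Q = 51.4103, so price P = 245 - 51.4103 = 193.5897.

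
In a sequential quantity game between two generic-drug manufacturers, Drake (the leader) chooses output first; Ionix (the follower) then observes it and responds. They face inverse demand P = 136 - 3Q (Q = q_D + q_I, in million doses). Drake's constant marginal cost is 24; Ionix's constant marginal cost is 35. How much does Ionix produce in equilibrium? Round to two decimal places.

6.58

The follower Ionix best-responds to any q_D: π_I = (136 - 3Q)q_I - 35q_I.
Follower FOC: 101 - 3q_D - 6q_I = 0, so q_I(q_D) = (101 - 3q_D)/6.
The leader anticipates this reaction. Substituting into P = 136 - 3Q gives P = 171/2 - (3/2)q_D, so π_D = (171/2 - (3/2)q_D)q_D - 24q_D.
Leader FOC: 123/2 - 3q_D = 0, so q_D = 41/2.
Then q_I = (101 - 3·(41/2))/6 = 79/12.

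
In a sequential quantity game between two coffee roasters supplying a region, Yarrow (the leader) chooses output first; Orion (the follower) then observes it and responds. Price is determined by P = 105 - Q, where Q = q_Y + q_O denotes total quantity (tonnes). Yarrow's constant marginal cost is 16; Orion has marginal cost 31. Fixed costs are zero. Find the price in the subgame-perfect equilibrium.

Solve by backward induction. Given q_Y, the follower Orion maximises π_O = (105 - q_Y - q_O)q_O - 31q_O.
Follower FOC: 74 - q_Y - 2q_O = 0, so q_O(q_Y) = (74 - q_Y)/2.
The leader anticipates this reaction. Substituting into P = 105 - Q gives P = 68 - (1/2)q_Y, so π_Y = (68 - (1/2)q_Y)q_Y - 16q_Y.
The leader's first-order condition 52 - q_Y = 0 yields q_Y = 52.
Then q_O = (74 - 52)/2 = 11.
Total output Q = 63, so price P = 105 - 63 = 42.

42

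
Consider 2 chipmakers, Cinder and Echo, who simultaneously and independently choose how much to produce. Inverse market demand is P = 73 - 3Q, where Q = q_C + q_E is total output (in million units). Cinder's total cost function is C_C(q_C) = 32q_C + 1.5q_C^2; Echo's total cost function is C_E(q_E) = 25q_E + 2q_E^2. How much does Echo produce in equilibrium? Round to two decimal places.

3.81

Cinder's profit: π_C = (73 - 3Q)q_C - (32q_C + (3/2)q_C²). Setting ∂π_C/∂q_C = 0: 41 - 9q_C - 3(q_E) = 0.
Echo's first-order condition: 48 - 10q_E - 3(q_C) = 0.
So q_C = (41 - 3q_E)/9 and q_E = (48 - 3q_C)/10.
Substituting one into the other gives q_C = 266/81 and q_E = 103/27.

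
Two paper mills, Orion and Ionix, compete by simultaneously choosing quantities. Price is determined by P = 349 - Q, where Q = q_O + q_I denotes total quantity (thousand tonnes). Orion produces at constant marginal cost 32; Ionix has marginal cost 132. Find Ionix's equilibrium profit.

Orion's profit: π_O = (349 - Q)q_O - (32q_O). Setting ∂π_O/∂q_O = 0: 317 - 2q_O - (q_I) = 0.
Ionix's first-order condition: 217 - 2q_I - (q_O) = 0.
Rearranging gives the reaction functions q_O = (317 - q_I)/2 and q_I = (217 - q_O)/2.
Substituting one into the other gives q_O = 139 and q_I = 39.
Price P = 349 - 178 = 171.
Ionix's profit: (171 - 132)·39 = 1521.

1521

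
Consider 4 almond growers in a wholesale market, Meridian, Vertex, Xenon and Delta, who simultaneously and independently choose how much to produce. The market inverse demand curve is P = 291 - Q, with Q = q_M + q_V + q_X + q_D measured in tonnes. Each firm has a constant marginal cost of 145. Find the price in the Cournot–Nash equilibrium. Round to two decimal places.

Each firm earns π_i = (291 - Q)q_i - 145q_i.
Setting ∂π_i/∂q_i = 0 with rivals' quantities fixed: 146 - 2q_i - Σ_{j≠i} q_j = 0.
By symmetry each firm produces the same amount; substituting Σ_{j≠i} q_j = 3q_i yields q_i = 146/5.
Total output Q = 584/5, so price P = 291 - 584/5 = 871/5.

174.20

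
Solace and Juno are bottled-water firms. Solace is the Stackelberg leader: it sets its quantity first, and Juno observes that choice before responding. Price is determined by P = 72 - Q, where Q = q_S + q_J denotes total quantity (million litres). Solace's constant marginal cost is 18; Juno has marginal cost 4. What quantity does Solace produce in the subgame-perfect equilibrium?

20

Solve by backward induction. Given q_S, the follower Juno maximises π_J = (72 - q_S - q_J)q_J - 4q_J.
∂π_J/∂q_J = 68 - q_S - 2q_J = 0 gives the reaction function q_J = (68 - q_S)/2.
The leader anticipates this reaction. Substituting into P = 72 - Q gives P = 38 - (1/2)q_S, so π_S = (38 - (1/2)q_S)q_S - 18q_S.
The leader's first-order condition 20 - q_S = 0 yields q_S = 20.
Then q_J = (68 - 20)/2 = 24.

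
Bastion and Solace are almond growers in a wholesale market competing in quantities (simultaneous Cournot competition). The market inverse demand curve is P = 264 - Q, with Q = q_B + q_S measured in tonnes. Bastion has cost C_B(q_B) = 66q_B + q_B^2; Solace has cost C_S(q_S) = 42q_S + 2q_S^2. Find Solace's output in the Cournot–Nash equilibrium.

Bastion's profit: π_B = (264 - Q)q_B - (66q_B + q_B²). Setting ∂π_B/∂q_B = 0: 198 - 4q_B - (q_S) = 0.
Solace's profit: π_S = (264 - Q)q_S - (42q_S + 2q_S²). Setting ∂π_S/∂q_S = 0: 222 - 6q_S - (q_B) = 0.
So q_B = (198 - q_S)/4 and q_S = (222 - q_B)/6.
Substituting one into the other gives q_B = 42 and q_S = 30.

30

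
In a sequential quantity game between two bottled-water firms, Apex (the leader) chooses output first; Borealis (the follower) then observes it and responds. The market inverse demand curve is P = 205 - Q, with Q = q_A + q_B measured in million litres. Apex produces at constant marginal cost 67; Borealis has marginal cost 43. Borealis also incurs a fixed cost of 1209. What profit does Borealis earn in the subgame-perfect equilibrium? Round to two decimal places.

1547.25

The follower Borealis best-responds to any q_A: π_B = (205 - Q)q_B - 43q_B.
Follower FOC: 162 - q_A - 2q_B = 0, so q_B(q_A) = (162 - q_A)/2.
The leader anticipates this reaction. Substituting into P = 205 - Q gives P = 124 - (1/2)q_A, so π_A = (124 - (1/2)q_A)q_A - 67q_A.
Leader FOC: 57 - q_A = 0, so q_A = 57.
Then q_B = (162 - 57)/2 = 105/2.
Price P = 205 - 219/2 = 191/2.
Borealis's profit: (191/2 - 43)·(105/2) - 1209 = 1547.2500.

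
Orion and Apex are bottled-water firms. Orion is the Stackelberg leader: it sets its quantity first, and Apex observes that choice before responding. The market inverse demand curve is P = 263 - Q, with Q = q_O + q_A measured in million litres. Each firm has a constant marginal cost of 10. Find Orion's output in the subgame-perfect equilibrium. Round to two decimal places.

The follower Apex best-responds to any q_O: π_A = (263 - Q)q_A - 10q_A.
Setting the follower's marginal profit to zero, 253 - q_O - 2q_A = 0, i.e. q_A = (253 - q_O)/2.
The leader anticipates this reaction. Substituting into P = 263 - Q gives P = 273/2 - (1/2)q_O, so π_O = (273/2 - (1/2)q_O)q_O - 10q_O.
The leader's first-order condition 253/2 - q_O = 0 yields q_O = 253/2.
Then q_A = (253 - 253/2)/2 = 253/4.

126.50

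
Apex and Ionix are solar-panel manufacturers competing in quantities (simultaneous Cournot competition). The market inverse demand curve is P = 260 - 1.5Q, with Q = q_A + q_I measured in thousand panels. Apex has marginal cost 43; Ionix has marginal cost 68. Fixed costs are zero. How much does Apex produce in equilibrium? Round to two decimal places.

Apex's profit: π_A = (260 - 1.5Q)q_A - (43q_A). Setting ∂π_A/∂q_A = 0: 217 - 3q_A - (3/2)(q_I) = 0.
Ionix's first-order condition: 192 - 3q_I - (3/2)(q_A) = 0.
Best responses: q_A = (217 - (3/2)q_I)/3, q_I = (192 - (3/2)q_A)/3.
Substituting one into the other gives q_A = 484/9 and q_I = 334/9.

53.78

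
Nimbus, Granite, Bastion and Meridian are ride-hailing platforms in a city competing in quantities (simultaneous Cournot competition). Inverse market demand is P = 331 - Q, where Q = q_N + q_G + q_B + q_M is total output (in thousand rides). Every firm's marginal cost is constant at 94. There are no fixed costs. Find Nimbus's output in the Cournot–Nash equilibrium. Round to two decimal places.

A representative firm's profit is π_i = q_i(331 - Q) - 94q_i.
First-order condition (treating rivals' output as given): 237 - 2q_i - Σ_{j≠i} q_j = 0.
By symmetry each firm produces the same amount; substituting Σ_{j≠i} q_j = 3q_i yields q_i = 237/5.

47.40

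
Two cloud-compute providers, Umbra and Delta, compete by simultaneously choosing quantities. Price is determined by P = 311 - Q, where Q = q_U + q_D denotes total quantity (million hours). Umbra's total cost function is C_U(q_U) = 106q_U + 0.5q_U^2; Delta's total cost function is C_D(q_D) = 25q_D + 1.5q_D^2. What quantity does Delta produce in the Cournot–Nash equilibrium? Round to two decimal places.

Umbra's profit: π_U = (311 - Q)q_U - (106q_U + (1/2)q_U²). Setting ∂π_U/∂q_U = 0: 205 - 3q_U - (q_D) = 0.
Delta's first-order condition: 286 - 5q_D - (q_U) = 0.
Rearranging gives the reaction functions q_U = (205 - q_D)/3 and q_D = (286 - q_U)/5.
Substituting one into the other gives q_U = 739/14 and q_D = 653/14.

46.64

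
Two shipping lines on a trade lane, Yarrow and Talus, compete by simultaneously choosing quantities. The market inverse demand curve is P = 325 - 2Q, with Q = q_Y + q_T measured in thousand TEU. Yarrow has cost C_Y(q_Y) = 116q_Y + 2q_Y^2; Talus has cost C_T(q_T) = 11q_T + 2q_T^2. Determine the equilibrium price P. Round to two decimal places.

220.40

Yarrow's profit: π_Y = (325 - 2Q)q_Y - (116q_Y + 2q_Y²). Setting ∂π_Y/∂q_Y = 0: 209 - 8q_Y - 2(q_T) = 0.
Talus's first-order condition: 314 - 8q_T - 2(q_Y) = 0.
Rearranging gives the reaction functions q_Y = (209 - 2q_T)/8 and q_T = (314 - 2q_Y)/8.
Substituting one into the other gives q_Y = 87/5 and q_T = 349/10.
Total output Q = 523/10, so price P = 325 - 2·(523/10) = 1102/5.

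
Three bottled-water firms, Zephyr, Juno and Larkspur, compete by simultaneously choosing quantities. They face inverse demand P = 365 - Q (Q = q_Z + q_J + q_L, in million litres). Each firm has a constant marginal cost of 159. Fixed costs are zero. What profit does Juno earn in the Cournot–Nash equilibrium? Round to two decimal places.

2652.25

A representative firm's profit is π_i = q_i(365 - Q) - 159q_i.
Setting ∂π_i/∂q_i = 0 with rivals' quantities fixed: 206 - 2q_i - Σ_{j≠i} q_j = 0.
By symmetry each firm produces the same amount; substituting Σ_{j≠i} q_j = 2q_i yields q_i = 206/4 = 103/2.
Price P = 365 - 309/2 = 421/2.
Juno's profit: (421/2 - 159)·(103/2) = 2652.2500.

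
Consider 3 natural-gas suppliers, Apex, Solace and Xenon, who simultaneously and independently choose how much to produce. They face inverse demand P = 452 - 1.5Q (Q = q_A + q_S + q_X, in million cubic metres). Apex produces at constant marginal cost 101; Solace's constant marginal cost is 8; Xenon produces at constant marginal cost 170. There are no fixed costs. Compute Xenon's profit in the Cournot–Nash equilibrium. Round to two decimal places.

108.38

Apex's profit: π_A = (452 - 1.5Q)q_A - (101q_A). Setting ∂π_A/∂q_A = 0: 351 - 3q_A - (3/2)(q_S + q_X) = 0.
Solace's profit: π_S = (452 - 1.5Q)q_S - (8q_S). Setting ∂π_S/∂q_S = 0: 444 - 3q_S - (3/2)(q_A + q_X) = 0.
Xenon's first-order condition: 282 - 3q_X - (3/2)(q_A + q_S) = 0.
Adding the 3 first-order conditions: 1077 − 6Q = 0, so Q = 359/2.
Back-substituting: q_A = (351 − 1077/4)/(3/2) = 109/2, q_S = (444 − 1077/4)/(3/2) = 233/2, q_X = (282 − 1077/4)/(3/2) = 17/2.
Price P = 452 - (3/2)·(359/2) = 731/4.
Xenon's profit: (731/4 - 170)·(17/2) = 867/8.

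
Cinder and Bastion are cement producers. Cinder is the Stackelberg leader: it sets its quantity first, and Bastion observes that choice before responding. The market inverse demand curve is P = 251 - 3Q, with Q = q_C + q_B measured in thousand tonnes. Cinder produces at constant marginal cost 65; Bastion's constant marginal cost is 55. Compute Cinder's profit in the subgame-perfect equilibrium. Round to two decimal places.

1290.67

The follower Bastion best-responds to any q_C: π_B = (251 - 3Q)q_B - 55q_B.
Follower FOC: 196 - 3q_C - 6q_B = 0, so q_B(q_C) = (196 - 3q_C)/6.
The leader anticipates this reaction. Substituting into P = 251 - 3Q gives P = 153 - (3/2)q_C, so π_C = (153 - (3/2)q_C)q_C - 65q_C.
Maximising: ∂π_C/∂q_C = 88 - 3q_C = 0, giving q_C = 88/3.
Then q_B = (196 - 3·(88/3))/6 = 18.
Price P = 251 - 3·(142/3) = 109.
Cinder's profit: (109 - 65)·(88/3) = 1290.6667.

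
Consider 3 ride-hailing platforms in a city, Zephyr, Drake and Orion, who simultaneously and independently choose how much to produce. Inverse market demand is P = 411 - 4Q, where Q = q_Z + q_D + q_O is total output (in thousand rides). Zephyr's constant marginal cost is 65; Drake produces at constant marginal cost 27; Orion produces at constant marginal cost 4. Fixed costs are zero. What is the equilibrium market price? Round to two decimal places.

Zephyr's profit: π_Z = (411 - 4Q)q_Z - (65q_Z). Setting ∂π_Z/∂q_Z = 0: 346 - 8q_Z - 4(q_D + q_O) = 0.
Drake's profit: π_D = (411 - 4Q)q_D - (27q_D). Setting ∂π_D/∂q_D = 0: 384 - 8q_D - 4(q_Z + q_O) = 0.
Orion's profit: π_O = (411 - 4Q)q_O - (4q_O). Setting ∂π_O/∂q_O = 0: 407 - 8q_O - 4(q_Z + q_D) = 0.
Adding the 3 first-order conditions: 1137 − 16Q = 0, so Q = 1137/16.
Back-substituting: q_Z = (346 − 1137/4)/4 = 247/16, q_D = (384 − 1137/4)/4 = 399/16, q_O = (407 − 1137/4)/4 = 491/16.
Total output Q = 1137/16, so price P = 411 - 4·(1137/16) = 507/4.

126.75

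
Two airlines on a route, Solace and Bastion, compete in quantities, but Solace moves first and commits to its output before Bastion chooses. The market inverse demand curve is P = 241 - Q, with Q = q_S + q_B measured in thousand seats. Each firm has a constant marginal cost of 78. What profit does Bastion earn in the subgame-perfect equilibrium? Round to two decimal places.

1660.56

Solve by backward induction. Given q_S, the follower Bastion maximises π_B = (241 - q_S - q_B)q_B - 78q_B.
∂π_B/∂q_B = 163 - q_S - 2q_B = 0 gives the reaction function q_B = (163 - q_S)/2.
The leader anticipates this reaction. Substituting into P = 241 - Q gives P = 319/2 - (1/2)q_S, so π_S = (319/2 - (1/2)q_S)q_S - 78q_S.
The leader's first-order condition 163/2 - q_S = 0 yields q_S = 163/2.
Then q_B = (163 - 163/2)/2 = 163/4.
Price P = 241 - 489/4 = 475/4.
Bastion's profit: (475/4 - 78)·(163/4) = 1660.5625.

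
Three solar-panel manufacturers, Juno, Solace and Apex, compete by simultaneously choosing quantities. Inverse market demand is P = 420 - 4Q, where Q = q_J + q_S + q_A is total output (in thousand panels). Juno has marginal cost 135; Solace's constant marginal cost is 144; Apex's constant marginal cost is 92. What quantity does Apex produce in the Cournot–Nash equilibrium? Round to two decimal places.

26.44

Juno's profit: π_J = (420 - 4Q)q_J - (135q_J). Setting ∂π_J/∂q_J = 0: 285 - 8q_J - 4(q_S + q_A) = 0.
Solace's profit: π_S = (420 - 4Q)q_S - (144q_S). Setting ∂π_S/∂q_S = 0: 276 - 8q_S - 4(q_J + q_A) = 0.
Apex's first-order condition: 328 - 8q_A - 4(q_J + q_S) = 0.
Adding the 3 first-order conditions: 889 − 16Q = 0, so Q = 889/16.
Back-substituting: q_J = (285 − 889/4)/4 = 251/16, q_S = (276 − 889/4)/4 = 215/16, q_A = (328 − 889/4)/4 = 423/16.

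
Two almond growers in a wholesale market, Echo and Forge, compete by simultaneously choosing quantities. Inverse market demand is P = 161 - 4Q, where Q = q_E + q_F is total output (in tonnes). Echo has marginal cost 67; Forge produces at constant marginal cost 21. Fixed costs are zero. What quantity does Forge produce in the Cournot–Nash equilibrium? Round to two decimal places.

Echo's profit: π_E = (161 - 4Q)q_E - (67q_E). Setting ∂π_E/∂q_E = 0: 94 - 8q_E - 4(q_F) = 0.
Forge's first-order condition: 140 - 8q_F - 4(q_E) = 0.
So q_E = (94 - 4q_F)/8 and q_F = (140 - 4q_E)/8.
Substituting one into the other gives q_E = 4 and q_F = 31/2.

15.50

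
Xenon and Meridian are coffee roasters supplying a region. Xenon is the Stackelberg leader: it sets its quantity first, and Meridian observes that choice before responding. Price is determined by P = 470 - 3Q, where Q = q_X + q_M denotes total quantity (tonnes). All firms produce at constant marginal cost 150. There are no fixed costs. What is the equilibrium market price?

Solve by backward induction. Given q_X, the follower Meridian maximises π_M = (470 - 3q_X - 3q_M)q_M - 150q_M.
Setting the follower's marginal profit to zero, 320 - 3q_X - 6q_M = 0, i.e. q_M = (320 - 3q_X)/6.
The leader anticipates this reaction. Substituting into P = 470 - 3Q gives P = 310 - (3/2)q_X, so π_X = (310 - (3/2)q_X)q_X - 150q_X.
The leader's first-order condition 160 - 3q_X = 0 yields q_X = 160/3.
Then q_M = (320 - 3·(160/3))/6 = 80/3.
Total output Q = 80, so price P = 470 - 3·80 = 230.

230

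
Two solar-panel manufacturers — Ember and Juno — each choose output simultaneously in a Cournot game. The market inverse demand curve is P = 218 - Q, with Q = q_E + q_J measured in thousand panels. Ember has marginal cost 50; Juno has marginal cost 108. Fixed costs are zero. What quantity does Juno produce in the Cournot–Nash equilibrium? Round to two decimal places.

Ember's profit: π_E = (218 - Q)q_E - (50q_E). Setting ∂π_E/∂q_E = 0: 168 - 2q_E - (q_J) = 0.
Juno's profit: π_J = (218 - Q)q_J - (108q_J). Setting ∂π_J/∂q_J = 0: 110 - 2q_J - (q_E) = 0.
So q_E = (168 - q_J)/2 and q_J = (110 - q_E)/2.
Substituting one into the other gives q_E = 226/3 and q_J = 52/3.

17.33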